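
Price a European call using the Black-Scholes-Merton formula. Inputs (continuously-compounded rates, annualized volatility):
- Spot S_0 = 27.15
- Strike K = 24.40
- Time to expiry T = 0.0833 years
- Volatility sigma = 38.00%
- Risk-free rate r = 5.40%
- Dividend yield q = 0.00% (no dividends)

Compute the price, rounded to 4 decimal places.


d1 = (ln(S/K) + (r - q + 0.5*sigma^2) * T) / (sigma * sqrt(T)) = 1.06958552
d2 = d1 - sigma * sqrt(T) = 0.95991091
exp(-rT) = 0.99551190; exp(-qT) = 1.00000000
C = S_0 * exp(-qT) * N(d1) - K * exp(-rT) * N(d2)
N(d1) = 0.85759704; N(d2) = 0.83144997
C = 27.1500 * 1.00000000 * 0.85759704 - 24.4000 * 0.99551190 * 0.83144997 = 3.0874

Answer: Price = 3.0874


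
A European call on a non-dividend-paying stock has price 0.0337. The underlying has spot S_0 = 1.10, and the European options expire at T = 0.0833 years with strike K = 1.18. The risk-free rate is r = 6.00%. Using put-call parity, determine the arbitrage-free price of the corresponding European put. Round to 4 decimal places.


Put-call parity: C - P = S_0 * exp(-qT) - K * exp(-rT).
S_0 * exp(-qT) = 1.1000 * 1.00000000 = 1.10000000
K * exp(-rT) = 1.1800 * 0.99501447 = 1.17411707
P = C - S*exp(-qT) + K*exp(-rT)
P = 0.0337 - 1.10000000 + 1.17411707 = 0.1078

Answer: Put price = 0.1078


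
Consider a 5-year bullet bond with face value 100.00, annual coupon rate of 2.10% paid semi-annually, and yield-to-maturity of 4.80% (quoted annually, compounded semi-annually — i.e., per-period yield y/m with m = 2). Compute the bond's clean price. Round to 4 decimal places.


Coupon per period c = face * coupon_rate / m = 1.050000
Periods per year m = 2; per-period yield y/m = 0.024000
Number of cashflows N = 10
Cashflows (t years, CF_t, discount factor 1/(1+y/m)^(m*t), PV):
  t = 0.5000: CF_t = 1.050000, DF = 0.976562, PV = 1.025391
  t = 1.0000: CF_t = 1.050000, DF = 0.953674, PV = 1.001358
  t = 1.5000: CF_t = 1.050000, DF = 0.931323, PV = 0.977889
  t = 2.0000: CF_t = 1.050000, DF = 0.909495, PV = 0.954969
  t = 2.5000: CF_t = 1.050000, DF = 0.888178, PV = 0.932587
  t = 3.0000: CF_t = 1.050000, DF = 0.867362, PV = 0.910730
  t = 3.5000: CF_t = 1.050000, DF = 0.847033, PV = 0.889385
  t = 4.0000: CF_t = 1.050000, DF = 0.827181, PV = 0.868540
  t = 4.5000: CF_t = 1.050000, DF = 0.807794, PV = 0.848183
  t = 5.0000: CF_t = 101.050000, DF = 0.788861, PV = 79.714394
Price P = sum_t PV_t = 88.123426

Answer: Price = 88.1234


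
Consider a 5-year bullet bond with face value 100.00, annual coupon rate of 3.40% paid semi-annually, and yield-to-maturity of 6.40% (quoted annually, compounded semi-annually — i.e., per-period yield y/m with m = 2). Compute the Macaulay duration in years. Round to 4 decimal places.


Answer: Macaulay duration = 4.6089 years

Derivation:
Coupon per period c = face * coupon_rate / m = 1.700000
Periods per year m = 2; per-period yield y/m = 0.032000
Number of cashflows N = 10
Cashflows (t years, CF_t, discount factor 1/(1+y/m)^(m*t), PV):
  t = 0.5000: CF_t = 1.700000, DF = 0.968992, PV = 1.647287
  t = 1.0000: CF_t = 1.700000, DF = 0.938946, PV = 1.596208
  t = 1.5000: CF_t = 1.700000, DF = 0.909831, PV = 1.546713
  t = 2.0000: CF_t = 1.700000, DF = 0.881620, PV = 1.498753
  t = 2.5000: CF_t = 1.700000, DF = 0.854283, PV = 1.452280
  t = 3.0000: CF_t = 1.700000, DF = 0.827793, PV = 1.407248
  t = 3.5000: CF_t = 1.700000, DF = 0.802125, PV = 1.363613
  t = 4.0000: CF_t = 1.700000, DF = 0.777253, PV = 1.321330
  t = 4.5000: CF_t = 1.700000, DF = 0.753152, PV = 1.280359
  t = 5.0000: CF_t = 101.700000, DF = 0.729799, PV = 74.220518
Price P = sum_t PV_t = 87.334309
Macaulay numerator sum_t t * PV_t:
  t * PV_t at t = 0.5000: 0.823643
  t * PV_t at t = 1.0000: 1.596208
  t * PV_t at t = 1.5000: 2.320070
  t * PV_t at t = 2.0000: 2.997506
  t * PV_t at t = 2.5000: 3.630701
  t * PV_t at t = 3.0000: 4.221745
  t * PV_t at t = 3.5000: 4.772644
  t * PV_t at t = 4.0000: 5.285321
  t * PV_t at t = 4.5000: 5.761614
  t * PV_t at t = 5.0000: 371.102589
Macaulay duration D = (sum_t t * PV_t) / P = 402.512042 / 87.334309 = 4.608865


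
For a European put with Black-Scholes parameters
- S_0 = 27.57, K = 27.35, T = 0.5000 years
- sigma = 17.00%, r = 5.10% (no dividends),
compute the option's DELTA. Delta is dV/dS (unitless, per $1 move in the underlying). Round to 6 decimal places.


Answer: Delta = -0.367348

Derivation:
d1 = 0.3388846365; d2 = 0.2186764837
phi(d1) = 0.3766797464; exp(-qT) = 1.0000000000; exp(-rT) = 0.9748223790
N(-d1) = 0.3673483193
Delta = -exp(-qT) * N(-d1) = -1.0000000000 * 0.3673483193 = -0.367348


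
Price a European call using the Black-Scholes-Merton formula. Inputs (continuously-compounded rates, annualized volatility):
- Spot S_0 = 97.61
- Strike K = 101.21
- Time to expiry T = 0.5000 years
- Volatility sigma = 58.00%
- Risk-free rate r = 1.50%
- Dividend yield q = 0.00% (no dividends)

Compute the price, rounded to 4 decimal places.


d1 = (ln(S/K) + (r - q + 0.5*sigma^2) * T) / (sigma * sqrt(T)) = 0.13503882
d2 = d1 - sigma * sqrt(T) = -0.27508312
exp(-rT) = 0.99252805; exp(-qT) = 1.00000000
C = S_0 * exp(-qT) * N(d1) - K * exp(-rT) * N(d2)
N(d1) = 0.55370941; N(d2) = 0.39162619
C = 97.6100 * 1.00000000 * 0.55370941 - 101.2100 * 0.99252805 * 0.39162619 = 14.7073

Answer: Price = 14.7073


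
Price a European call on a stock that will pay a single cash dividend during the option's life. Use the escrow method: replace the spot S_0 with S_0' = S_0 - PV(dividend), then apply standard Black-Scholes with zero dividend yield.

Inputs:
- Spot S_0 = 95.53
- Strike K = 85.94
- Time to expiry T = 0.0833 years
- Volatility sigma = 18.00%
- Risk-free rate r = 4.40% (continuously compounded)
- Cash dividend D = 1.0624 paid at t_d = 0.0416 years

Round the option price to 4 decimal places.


Answer: Price = 8.8967

Derivation:
PV(D) = D * exp(-r * t_d) = 1.0624 * 0.99817127 = 1.06045716
S_0' = S_0 - PV(D) = 95.5300 - 1.06045716 = 94.46954284
d1 = (ln(S_0'/K) + (r + sigma^2/2)*T) / (sigma*sqrt(T)) = 1.91800957
d2 = d1 - sigma*sqrt(T) = 1.86605844
exp(-rT) = 0.99634151
N(d1) = 0.97244510; N(d2) = 0.96898341
C = S_0' * N(d1) - K * exp(-rT) * N(d2) = 94.46954284 * 0.97244510 - 85.9400 * 0.99634151 * 0.96898341 = 8.8967


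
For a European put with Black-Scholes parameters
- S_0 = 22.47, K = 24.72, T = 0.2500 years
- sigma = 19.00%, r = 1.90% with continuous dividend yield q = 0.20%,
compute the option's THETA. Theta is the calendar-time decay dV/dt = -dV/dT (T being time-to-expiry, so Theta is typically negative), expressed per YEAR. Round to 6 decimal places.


Answer: Theta = -0.765522

Derivation:
d1 = -0.9123057515; d2 = -1.0073057515
phi(d1) = 0.2631346435; exp(-qT) = 0.9995001250; exp(-rT) = 0.9952612634
Theta = -S*exp(-qT)*phi(d1)*sigma/(2*sqrt(T)) + r*K*exp(-rT)*N(-d2) - q*S*exp(-qT)*N(-d1)
N(-d1) = 0.8191961063; N(-d2) = 0.8431060666; sqrt(T) = 0.5000000000
Term 1 = -22.4700 * 0.9995001250 * 0.2631346435 * 0.1900 / (2 * 0.5000000000) = -1.1228391736
Term 2 = 0.0190 * 24.7200 * 0.9952612634 * 0.8431060666 = 0.3941135648
Term 3 = -0.0020 * 22.4700 * 0.9995001250 * 0.8191961063 = -0.0367962703
Theta = -1.1228391736 + (0.3941135648) + (-0.0367962703) = -0.765522


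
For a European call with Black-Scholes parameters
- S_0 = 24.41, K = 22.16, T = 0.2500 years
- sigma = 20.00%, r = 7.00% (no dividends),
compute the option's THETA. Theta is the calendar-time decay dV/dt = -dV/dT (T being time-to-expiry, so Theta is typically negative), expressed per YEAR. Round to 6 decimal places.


Answer: Theta = -2.271926

Derivation:
d1 = 1.1920402253; d2 = 1.0920402253
phi(d1) = 0.1960435437; exp(-qT) = 1.0000000000; exp(-rT) = 0.9826522357
Theta = -S*exp(-qT)*phi(d1)*sigma/(2*sqrt(T)) - r*K*exp(-rT)*N(d2) + q*S*exp(-qT)*N(d1)
N(d1) = 0.8833772635; N(d2) = 0.8625922895; sqrt(T) = 0.5000000000
Term 1 = -24.4100 * 1.0000000000 * 0.1960435437 * 0.2000 / (2 * 0.5000000000) = -0.9570845803
Term 2 = -0.0700 * 22.1600 * 0.9826522357 * 0.8625922895 = -1.3148409286
Term 3 = 0 (no dividend yield, q = 0)
Theta = -0.9570845803 + (-1.3148409286) + (0.0000000000) = -2.271926


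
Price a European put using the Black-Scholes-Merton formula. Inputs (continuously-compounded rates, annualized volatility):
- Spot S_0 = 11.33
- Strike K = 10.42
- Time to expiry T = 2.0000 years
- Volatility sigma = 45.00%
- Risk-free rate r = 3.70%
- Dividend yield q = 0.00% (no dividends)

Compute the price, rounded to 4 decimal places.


Answer: Price = 1.8730

Derivation:
d1 = (ln(S/K) + (r - q + 0.5*sigma^2) * T) / (sigma * sqrt(T)) = 0.56604218
d2 = d1 - sigma * sqrt(T) = -0.07035392
exp(-rT) = 0.92867169; exp(-qT) = 1.00000000
P = K * exp(-rT) * N(-d2) - S_0 * exp(-qT) * N(-d1)
N(-d1) = 0.28568255; N(-d2) = 0.52804402
P = 10.4200 * 0.92867169 * 0.52804402 - 11.3300 * 1.00000000 * 0.28568255 = 1.8730


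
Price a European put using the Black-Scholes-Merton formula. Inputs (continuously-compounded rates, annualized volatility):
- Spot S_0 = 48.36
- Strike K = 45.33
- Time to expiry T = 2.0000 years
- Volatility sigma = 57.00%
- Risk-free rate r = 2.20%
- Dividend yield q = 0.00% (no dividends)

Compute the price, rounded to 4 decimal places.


d1 = (ln(S/K) + (r - q + 0.5*sigma^2) * T) / (sigma * sqrt(T)) = 0.53790228
d2 = d1 - sigma * sqrt(T) = -0.26819945
exp(-rT) = 0.95695396; exp(-qT) = 1.00000000
P = K * exp(-rT) * N(-d2) - S_0 * exp(-qT) * N(-d1)
N(-d1) = 0.29532226; N(-d2) = 0.60572710
P = 45.3300 * 0.95695396 * 0.60572710 - 48.3600 * 1.00000000 * 0.29532226 = 11.9939

Answer: Price = 11.9939


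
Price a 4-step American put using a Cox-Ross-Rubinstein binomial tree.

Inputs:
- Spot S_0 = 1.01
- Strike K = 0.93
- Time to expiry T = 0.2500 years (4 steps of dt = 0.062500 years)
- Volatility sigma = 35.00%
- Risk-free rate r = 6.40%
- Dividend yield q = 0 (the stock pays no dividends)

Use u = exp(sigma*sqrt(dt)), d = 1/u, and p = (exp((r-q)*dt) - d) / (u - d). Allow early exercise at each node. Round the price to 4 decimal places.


Answer: Price = V(0,0) = 0.0339

Derivation:
dt = T/N = 0.062500
u = exp(sigma*sqrt(dt)) = 1.091442; d = 1/u = 0.916219
p = (exp((r-q)*dt) - d) / (u - d) = 0.501013
Discount per step: exp(-r*dt) = 0.996008
Stock lattice S(k, i) with i counting down-moves:
  k=0: S(0,0) = 1.0100
  k=1: S(1,0) = 1.1024; S(1,1) = 0.9254
  k=2: S(2,0) = 1.2032; S(2,1) = 1.0100; S(2,2) = 0.8479
  k=3: S(3,0) = 1.3132; S(3,1) = 1.1024; S(3,2) = 0.9254; S(3,3) = 0.7768
  k=4: S(4,0) = 1.4333; S(4,1) = 1.2032; S(4,2) = 1.0100; S(4,3) = 0.8479; S(4,4) = 0.7117
Terminal payoffs V(N, i) = max(K - S_T, 0):
  V(4,0) = 0.000000; V(4,1) = 0.000000; V(4,2) = 0.000000; V(4,3) = 0.082148; V(4,4) = 0.218265
Backward induction: V(k, i) = exp(-r*dt) * [p * V(k+1, i) + (1-p) * V(k+1, i+1)]; then take max(V_cont, immediate exercise) for American.
  V(3,0) = exp(-r*dt) * [p*0.000000 + (1-p)*0.000000] = 0.000000; exercise = 0.000000; V(3,0) = max -> 0.000000
  V(3,1) = exp(-r*dt) * [p*0.000000 + (1-p)*0.000000] = 0.000000; exercise = 0.000000; V(3,1) = max -> 0.000000
  V(3,2) = exp(-r*dt) * [p*0.000000 + (1-p)*0.082148] = 0.040827; exercise = 0.004619; V(3,2) = max -> 0.040827
  V(3,3) = exp(-r*dt) * [p*0.082148 + (1-p)*0.218265] = 0.149470; exercise = 0.153182; V(3,3) = max -> 0.153182
  V(2,0) = exp(-r*dt) * [p*0.000000 + (1-p)*0.000000] = 0.000000; exercise = 0.000000; V(2,0) = max -> 0.000000
  V(2,1) = exp(-r*dt) * [p*0.000000 + (1-p)*0.040827] = 0.020291; exercise = 0.000000; V(2,1) = max -> 0.020291
  V(2,2) = exp(-r*dt) * [p*0.040827 + (1-p)*0.153182] = 0.096504; exercise = 0.082148; V(2,2) = max -> 0.096504
  V(1,0) = exp(-r*dt) * [p*0.000000 + (1-p)*0.020291] = 0.010085; exercise = 0.000000; V(1,0) = max -> 0.010085
  V(1,1) = exp(-r*dt) * [p*0.020291 + (1-p)*0.096504] = 0.058088; exercise = 0.004619; V(1,1) = max -> 0.058088
  V(0,0) = exp(-r*dt) * [p*0.010085 + (1-p)*0.058088] = 0.033902; exercise = 0.000000; V(0,0) = max -> 0.033902


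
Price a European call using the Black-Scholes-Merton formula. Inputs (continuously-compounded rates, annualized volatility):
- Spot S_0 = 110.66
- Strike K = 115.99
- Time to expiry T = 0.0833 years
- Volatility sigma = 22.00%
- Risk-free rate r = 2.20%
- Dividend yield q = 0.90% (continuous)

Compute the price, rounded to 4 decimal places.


d1 = (ln(S/K) + (r - q + 0.5*sigma^2) * T) / (sigma * sqrt(T)) = -0.69205781
d2 = d1 - sigma * sqrt(T) = -0.75555364
exp(-rT) = 0.99816908; exp(-qT) = 0.99925058
C = S_0 * exp(-qT) * N(d1) - K * exp(-rT) * N(d2)
N(d1) = 0.24445051; N(d2) = 0.22495843
C = 110.6600 * 0.99925058 * 0.24445051 - 115.9900 * 0.99816908 * 0.22495843 = 0.9855

Answer: Price = 0.9855


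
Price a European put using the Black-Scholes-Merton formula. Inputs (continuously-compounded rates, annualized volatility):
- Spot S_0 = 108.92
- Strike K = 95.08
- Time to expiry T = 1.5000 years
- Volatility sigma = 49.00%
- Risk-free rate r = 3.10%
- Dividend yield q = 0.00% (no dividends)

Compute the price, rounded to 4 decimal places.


Answer: Price = 15.5130

Derivation:
d1 = (ln(S/K) + (r - q + 0.5*sigma^2) * T) / (sigma * sqrt(T)) = 0.60399089
d2 = d1 - sigma * sqrt(T) = 0.00386590
exp(-rT) = 0.95456456; exp(-qT) = 1.00000000
P = K * exp(-rT) * N(-d2) - S_0 * exp(-qT) * N(-d1)
N(-d1) = 0.27292485; N(-d2) = 0.49845773
P = 95.0800 * 0.95456456 * 0.49845773 - 108.9200 * 1.00000000 * 0.27292485 = 15.5130


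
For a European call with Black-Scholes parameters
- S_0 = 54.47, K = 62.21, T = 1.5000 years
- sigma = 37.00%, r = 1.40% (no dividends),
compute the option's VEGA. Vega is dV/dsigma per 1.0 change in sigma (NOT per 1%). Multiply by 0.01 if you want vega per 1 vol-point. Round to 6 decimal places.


Answer: Vega = 26.608706

Derivation:
d1 = -0.0202814819; d2 = -0.4734370843
phi(d1) = 0.3988602387; exp(-qT) = 1.0000000000; exp(-rT) = 0.9792189646
Vega = S * exp(-qT) * phi(d1) * sqrt(T) = 54.4700 * 1.0000000000 * 0.3988602387 * 1.2247448714 = 26.608706


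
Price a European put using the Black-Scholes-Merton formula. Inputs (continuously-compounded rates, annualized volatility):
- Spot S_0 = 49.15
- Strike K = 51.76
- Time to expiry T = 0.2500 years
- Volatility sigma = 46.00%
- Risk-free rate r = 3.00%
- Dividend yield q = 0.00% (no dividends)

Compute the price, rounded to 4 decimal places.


d1 = (ln(S/K) + (r - q + 0.5*sigma^2) * T) / (sigma * sqrt(T)) = -0.07735132
d2 = d1 - sigma * sqrt(T) = -0.30735132
exp(-rT) = 0.99252805; exp(-qT) = 1.00000000
P = K * exp(-rT) * N(-d2) - S_0 * exp(-qT) * N(-d1)
N(-d1) = 0.53082797; N(-d2) = 0.62071201
P = 51.7600 * 0.99252805 * 0.62071201 - 49.1500 * 1.00000000 * 0.53082797 = 5.7978

Answer: Price = 5.7978


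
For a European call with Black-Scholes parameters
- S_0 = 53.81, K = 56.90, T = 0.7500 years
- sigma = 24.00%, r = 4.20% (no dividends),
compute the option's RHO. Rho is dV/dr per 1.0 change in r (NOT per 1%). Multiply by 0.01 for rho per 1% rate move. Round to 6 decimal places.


Answer: Rho = 17.059326

Derivation:
d1 = -0.0131636710; d2 = -0.2210097679
phi(d1) = 0.3989077171; exp(-qT) = 1.0000000000; exp(-rT) = 0.9689909565
N(d2) = 0.4125424137
Rho = K*T*exp(-rT)*N(d2) = 56.9000 * 0.7500 * 0.9689909565 * 0.4125424137 = 17.059326


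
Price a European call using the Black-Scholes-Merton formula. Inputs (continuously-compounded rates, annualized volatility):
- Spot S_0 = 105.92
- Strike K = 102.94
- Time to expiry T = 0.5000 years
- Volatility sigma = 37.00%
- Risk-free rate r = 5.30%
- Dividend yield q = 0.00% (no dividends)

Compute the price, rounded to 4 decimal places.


d1 = (ln(S/K) + (r - q + 0.5*sigma^2) * T) / (sigma * sqrt(T)) = 0.34118016
d2 = d1 - sigma * sqrt(T) = 0.07955065
exp(-rT) = 0.97384804; exp(-qT) = 1.00000000
C = S_0 * exp(-qT) * N(d1) - K * exp(-rT) * N(d2)
N(d1) = 0.63351602; N(d2) = 0.53170268
C = 105.9200 * 1.00000000 * 0.63351602 - 102.9400 * 0.97384804 * 0.53170268 = 13.7999

Answer: Price = 13.7999


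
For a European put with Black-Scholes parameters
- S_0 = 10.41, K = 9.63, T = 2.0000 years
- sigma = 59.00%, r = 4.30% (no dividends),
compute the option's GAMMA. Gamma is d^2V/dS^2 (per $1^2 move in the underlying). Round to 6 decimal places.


d1 = 0.6136052807; d2 = -0.2207807211
phi(d1) = 0.3304849184; exp(-qT) = 1.0000000000; exp(-rT) = 0.9175942312
Gamma = exp(-qT) * phi(d1) / (S * sigma * sqrt(T)) = 1.0000000000 * 0.3304849184 / (10.4100 * 0.5900 * 1.4142135624) = 0.038048

Answer: Gamma = 0.038048


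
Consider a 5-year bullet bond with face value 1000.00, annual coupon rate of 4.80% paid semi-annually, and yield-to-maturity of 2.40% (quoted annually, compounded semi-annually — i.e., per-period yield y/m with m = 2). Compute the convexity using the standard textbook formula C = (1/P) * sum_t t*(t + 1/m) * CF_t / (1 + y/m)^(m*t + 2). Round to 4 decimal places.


Answer: Convexity = 23.5366

Derivation:
Coupon per period c = face * coupon_rate / m = 24.000000
Periods per year m = 2; per-period yield y/m = 0.012000
Number of cashflows N = 10
Cashflows (t years, CF_t, discount factor 1/(1+y/m)^(m*t), PV):
  t = 0.5000: CF_t = 24.000000, DF = 0.988142, PV = 23.715415
  t = 1.0000: CF_t = 24.000000, DF = 0.976425, PV = 23.434205
  t = 1.5000: CF_t = 24.000000, DF = 0.964847, PV = 23.156329
  t = 2.0000: CF_t = 24.000000, DF = 0.953406, PV = 22.881748
  t = 2.5000: CF_t = 24.000000, DF = 0.942101, PV = 22.610423
  t = 3.0000: CF_t = 24.000000, DF = 0.930930, PV = 22.342315
  t = 3.5000: CF_t = 24.000000, DF = 0.919891, PV = 22.077386
  t = 4.0000: CF_t = 24.000000, DF = 0.908983, PV = 21.815599
  t = 4.5000: CF_t = 24.000000, DF = 0.898205, PV = 21.556916
  t = 5.0000: CF_t = 1024.000000, DF = 0.887554, PV = 908.855483
Price P = sum_t PV_t = 1112.445817
Convexity numerator sum_t t*(t + 1/m) * CF_t / (1+y/m)^(m*t + 2):
  t = 0.5000: term = 11.578164
  t = 1.0000: term = 34.322621
  t = 1.5000: term = 67.831268
  t = 2.0000: term = 111.711574
  t = 2.5000: term = 165.580396
  t = 3.0000: term = 229.063789
  t = 3.5000: term = 301.796824
  t = 4.0000: term = 383.423407
  t = 4.5000: term = 473.596105
  t = 5.0000: term = 24404.308166
Convexity = (1/P) * sum = 26183.212315 / 1112.445817 = 23.536618


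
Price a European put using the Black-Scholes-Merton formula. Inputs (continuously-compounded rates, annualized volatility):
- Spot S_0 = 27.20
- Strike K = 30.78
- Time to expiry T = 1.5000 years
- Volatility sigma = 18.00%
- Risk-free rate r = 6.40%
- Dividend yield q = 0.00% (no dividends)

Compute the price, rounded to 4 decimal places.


Answer: Price = 2.8210

Derivation:
d1 = (ln(S/K) + (r - q + 0.5*sigma^2) * T) / (sigma * sqrt(T)) = -0.01518754
d2 = d1 - sigma * sqrt(T) = -0.23564162
exp(-rT) = 0.90846402; exp(-qT) = 1.00000000
P = K * exp(-rT) * N(-d2) - S_0 * exp(-qT) * N(-d1)
N(-d1) = 0.50605872; N(-d2) = 0.59314461
P = 30.7800 * 0.90846402 * 0.59314461 - 27.2000 * 1.00000000 * 0.50605872 = 2.8210


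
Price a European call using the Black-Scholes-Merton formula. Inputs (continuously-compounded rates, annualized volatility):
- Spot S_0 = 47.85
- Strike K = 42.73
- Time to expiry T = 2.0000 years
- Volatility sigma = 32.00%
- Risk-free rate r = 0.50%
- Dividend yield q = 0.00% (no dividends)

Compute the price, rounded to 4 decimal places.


Answer: Price = 11.1335

Derivation:
d1 = (ln(S/K) + (r - q + 0.5*sigma^2) * T) / (sigma * sqrt(T)) = 0.49844370
d2 = d1 - sigma * sqrt(T) = 0.04589536
exp(-rT) = 0.99004983; exp(-qT) = 1.00000000
C = S_0 * exp(-qT) * N(d1) - K * exp(-rT) * N(d2)
N(d1) = 0.69091433; N(d2) = 0.51830317
C = 47.8500 * 1.00000000 * 0.69091433 - 42.7300 * 0.99004983 * 0.51830317 = 11.1335


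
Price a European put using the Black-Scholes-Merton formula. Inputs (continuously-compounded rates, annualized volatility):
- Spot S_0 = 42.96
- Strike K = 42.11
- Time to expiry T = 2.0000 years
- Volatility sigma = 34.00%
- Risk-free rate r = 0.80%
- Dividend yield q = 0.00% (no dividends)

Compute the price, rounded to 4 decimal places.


d1 = (ln(S/K) + (r - q + 0.5*sigma^2) * T) / (sigma * sqrt(T)) = 0.31525359
d2 = d1 - sigma * sqrt(T) = -0.16557902
exp(-rT) = 0.98412732; exp(-qT) = 1.00000000
P = K * exp(-rT) * N(-d2) - S_0 * exp(-qT) * N(-d1)
N(-d1) = 0.37628456; N(-d2) = 0.56575587
P = 42.1100 * 0.98412732 * 0.56575587 - 42.9600 * 1.00000000 * 0.37628456 = 7.2806

Answer: Price = 7.2806


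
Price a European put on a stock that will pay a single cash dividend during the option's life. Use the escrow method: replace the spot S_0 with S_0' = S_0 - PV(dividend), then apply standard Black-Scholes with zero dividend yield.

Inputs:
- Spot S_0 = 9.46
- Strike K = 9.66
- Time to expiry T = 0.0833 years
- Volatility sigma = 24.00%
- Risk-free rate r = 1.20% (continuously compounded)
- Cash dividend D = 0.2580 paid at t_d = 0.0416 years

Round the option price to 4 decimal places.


Answer: Price = 0.5436

Derivation:
PV(D) = D * exp(-r * t_d) = 0.2580 * 0.99950092 = 0.25787124
S_0' = S_0 - PV(D) = 9.4600 - 0.25787124 = 9.20212876
d1 = (ln(S_0'/K) + (r + sigma^2/2)*T) / (sigma*sqrt(T)) = -0.65196122
d2 = d1 - sigma*sqrt(T) = -0.72122940
exp(-rT) = 0.99900090
N(-d1) = 0.74278691; N(-d2) = 0.76461581
P = K * exp(-rT) * N(-d2) - S_0' * N(-d1) = 9.6600 * 0.99900090 * 0.76461581 - 9.20212876 * 0.74278691 = 0.5436


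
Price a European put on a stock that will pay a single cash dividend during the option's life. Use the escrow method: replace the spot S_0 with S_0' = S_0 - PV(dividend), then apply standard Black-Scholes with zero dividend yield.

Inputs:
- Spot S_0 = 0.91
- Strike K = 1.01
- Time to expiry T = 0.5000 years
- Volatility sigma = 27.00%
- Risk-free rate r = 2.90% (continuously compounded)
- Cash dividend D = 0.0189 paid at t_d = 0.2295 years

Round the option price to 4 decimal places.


PV(D) = D * exp(-r * t_d) = 0.0189 * 0.99336660 = 0.01877463
S_0' = S_0 - PV(D) = 0.9100 - 0.01877463 = 0.89122537
d1 = (ln(S_0'/K) + (r + sigma^2/2)*T) / (sigma*sqrt(T)) = -0.48388769
d2 = d1 - sigma*sqrt(T) = -0.67480652
exp(-rT) = 0.98560462
N(-d1) = 0.68576721; N(-d2) = 0.75010065
P = K * exp(-rT) * N(-d2) - S_0' * N(-d1) = 1.0100 * 0.98560462 * 0.75010065 - 0.89122537 * 0.68576721 = 0.1355

Answer: Price = 0.1355


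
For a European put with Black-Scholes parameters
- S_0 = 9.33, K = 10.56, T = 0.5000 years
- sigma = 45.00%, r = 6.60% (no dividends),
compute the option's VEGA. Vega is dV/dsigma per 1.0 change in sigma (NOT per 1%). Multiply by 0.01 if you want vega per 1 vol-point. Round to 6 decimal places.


Answer: Vega = 2.611010

Derivation:
d1 = -0.1263780945; d2 = -0.4445761460
phi(d1) = 0.3957691293; exp(-qT) = 1.0000000000; exp(-rT) = 0.9675385596
Vega = S * exp(-qT) * phi(d1) * sqrt(T) = 9.3300 * 1.0000000000 * 0.3957691293 * 0.7071067812 = 2.611010


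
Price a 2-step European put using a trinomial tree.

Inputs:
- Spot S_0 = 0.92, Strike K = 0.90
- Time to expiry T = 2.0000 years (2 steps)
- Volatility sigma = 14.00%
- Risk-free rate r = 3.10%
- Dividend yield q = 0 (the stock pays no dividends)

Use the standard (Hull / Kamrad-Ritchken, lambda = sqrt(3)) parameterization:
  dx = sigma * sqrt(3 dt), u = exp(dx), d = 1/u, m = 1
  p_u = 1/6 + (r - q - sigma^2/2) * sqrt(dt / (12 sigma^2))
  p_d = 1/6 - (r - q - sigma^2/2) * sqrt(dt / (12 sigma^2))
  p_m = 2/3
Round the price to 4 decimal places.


Answer: Price = V(0,0) = 0.0322

Derivation:
dt = T/N = 1.000000; dx = sigma*sqrt(3*dt) = 0.242487
u = exp(dx) = 1.274415; d = 1/u = 0.784674
p_u = 0.210380, p_m = 0.666667, p_d = 0.122953
Discount per step: exp(-r*dt) = 0.969476
Stock lattice S(k, j) with j the centered position index:
  k=0: S(0,+0) = 0.9200
  k=1: S(1,-1) = 0.7219; S(1,+0) = 0.9200; S(1,+1) = 1.1725
  k=2: S(2,-2) = 0.5665; S(2,-1) = 0.7219; S(2,+0) = 0.9200; S(2,+1) = 1.1725; S(2,+2) = 1.4942
Terminal payoffs V(N, j) = max(K - S_T, 0):
  V(2,-2) = 0.333544; V(2,-1) = 0.178100; V(2,+0) = 0.000000; V(2,+1) = 0.000000; V(2,+2) = 0.000000
Backward induction: V(k, j) = exp(-r*dt) * [p_u * V(k+1, j+1) + p_m * V(k+1, j) + p_d * V(k+1, j-1)]
  V(1,-1) = exp(-r*dt) * [p_u*0.000000 + p_m*0.178100 + p_d*0.333544] = 0.154868
  V(1,+0) = exp(-r*dt) * [p_u*0.000000 + p_m*0.000000 + p_d*0.178100] = 0.021230
  V(1,+1) = exp(-r*dt) * [p_u*0.000000 + p_m*0.000000 + p_d*0.000000] = 0.000000
  V(0,+0) = exp(-r*dt) * [p_u*0.000000 + p_m*0.021230 + p_d*0.154868] = 0.032181


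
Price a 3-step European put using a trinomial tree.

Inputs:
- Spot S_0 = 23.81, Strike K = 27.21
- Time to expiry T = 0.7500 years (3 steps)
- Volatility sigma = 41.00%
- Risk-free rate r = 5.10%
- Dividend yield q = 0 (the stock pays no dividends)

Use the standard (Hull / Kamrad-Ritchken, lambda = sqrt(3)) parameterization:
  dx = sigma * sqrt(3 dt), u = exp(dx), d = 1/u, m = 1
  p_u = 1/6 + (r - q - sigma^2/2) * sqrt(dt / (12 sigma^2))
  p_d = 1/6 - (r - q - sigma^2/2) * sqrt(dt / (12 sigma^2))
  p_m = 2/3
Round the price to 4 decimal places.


Answer: Price = V(0,0) = 4.9399

Derivation:
dt = T/N = 0.250000; dx = sigma*sqrt(3*dt) = 0.355070
u = exp(dx) = 1.426281; d = 1/u = 0.701124
p_u = 0.155032, p_m = 0.666667, p_d = 0.178302
Discount per step: exp(-r*dt) = 0.987331
Stock lattice S(k, j) with j the centered position index:
  k=0: S(0,+0) = 23.8100
  k=1: S(1,-1) = 16.6938; S(1,+0) = 23.8100; S(1,+1) = 33.9598
  k=2: S(2,-2) = 11.7044; S(2,-1) = 16.6938; S(2,+0) = 23.8100; S(2,+1) = 33.9598; S(2,+2) = 48.4362
  k=3: S(3,-3) = 8.2062; S(3,-2) = 11.7044; S(3,-1) = 16.6938; S(3,+0) = 23.8100; S(3,+1) = 33.9598; S(3,+2) = 48.4362; S(3,+3) = 69.0836
Terminal payoffs V(N, j) = max(K - S_T, 0):
  V(3,-3) = 19.003764; V(3,-2) = 15.505600; V(3,-1) = 10.516236; V(3,+0) = 3.400000; V(3,+1) = 0.000000; V(3,+2) = 0.000000; V(3,+3) = 0.000000
Backward induction: V(k, j) = exp(-r*dt) * [p_u * V(k+1, j+1) + p_m * V(k+1, j) + p_d * V(k+1, j-1)]
  V(2,-2) = exp(-r*dt) * [p_u*10.516236 + p_m*15.505600 + p_d*19.003764] = 15.161275
  V(2,-1) = exp(-r*dt) * [p_u*3.400000 + p_m*10.516236 + p_d*15.505600] = 10.172082
  V(2,+0) = exp(-r*dt) * [p_u*0.000000 + p_m*3.400000 + p_d*10.516236] = 4.089257
  V(2,+1) = exp(-r*dt) * [p_u*0.000000 + p_m*0.000000 + p_d*3.400000] = 0.598545
  V(2,+2) = exp(-r*dt) * [p_u*0.000000 + p_m*0.000000 + p_d*0.000000] = 0.000000
  V(1,-1) = exp(-r*dt) * [p_u*4.089257 + p_m*10.172082 + p_d*15.161275] = 9.990439
  V(1,+0) = exp(-r*dt) * [p_u*0.598545 + p_m*4.089257 + p_d*10.172082] = 4.573973
  V(1,+1) = exp(-r*dt) * [p_u*0.000000 + p_m*0.598545 + p_d*4.089257] = 1.113859
  V(0,+0) = exp(-r*dt) * [p_u*1.113859 + p_m*4.573973 + p_d*9.990439] = 4.939924


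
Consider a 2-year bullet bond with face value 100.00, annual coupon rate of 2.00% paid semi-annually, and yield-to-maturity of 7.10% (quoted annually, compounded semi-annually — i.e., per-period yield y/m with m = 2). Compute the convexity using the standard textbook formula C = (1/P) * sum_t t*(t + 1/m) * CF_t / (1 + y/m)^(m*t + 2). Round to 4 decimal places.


Coupon per period c = face * coupon_rate / m = 1.000000
Periods per year m = 2; per-period yield y/m = 0.035500
Number of cashflows N = 4
Cashflows (t years, CF_t, discount factor 1/(1+y/m)^(m*t), PV):
  t = 0.5000: CF_t = 1.000000, DF = 0.965717, PV = 0.965717
  t = 1.0000: CF_t = 1.000000, DF = 0.932609, PV = 0.932609
  t = 1.5000: CF_t = 1.000000, DF = 0.900637, PV = 0.900637
  t = 2.0000: CF_t = 101.000000, DF = 0.869760, PV = 87.845792
Price P = sum_t PV_t = 90.644755
Convexity numerator sum_t t*(t + 1/m) * CF_t / (1+y/m)^(m*t + 2):
  t = 0.5000: term = 0.450318
  t = 1.0000: term = 1.304640
  t = 1.5000: term = 2.519827
  t = 2.0000: term = 409.629060
Convexity = (1/P) * sum = 413.903846 / 90.644755 = 4.566219

Answer: Convexity = 4.5662


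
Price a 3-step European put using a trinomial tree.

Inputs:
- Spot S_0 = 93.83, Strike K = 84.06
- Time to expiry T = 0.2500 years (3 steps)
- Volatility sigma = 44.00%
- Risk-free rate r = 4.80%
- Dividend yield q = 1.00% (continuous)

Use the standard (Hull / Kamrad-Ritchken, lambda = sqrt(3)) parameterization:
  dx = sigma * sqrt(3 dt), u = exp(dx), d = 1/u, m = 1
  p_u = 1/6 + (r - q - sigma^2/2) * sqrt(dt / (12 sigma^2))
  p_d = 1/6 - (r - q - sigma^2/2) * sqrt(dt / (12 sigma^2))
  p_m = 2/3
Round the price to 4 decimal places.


dt = T/N = 0.083333; dx = sigma*sqrt(3*dt) = 0.220000
u = exp(dx) = 1.246077; d = 1/u = 0.802519
p_u = 0.155530, p_m = 0.666667, p_d = 0.177803
Discount per step: exp(-r*dt) = 0.996008
Stock lattice S(k, j) with j the centered position index:
  k=0: S(0,+0) = 93.8300
  k=1: S(1,-1) = 75.3003; S(1,+0) = 93.8300; S(1,+1) = 116.9194
  k=2: S(2,-2) = 60.4299; S(2,-1) = 75.3003; S(2,+0) = 93.8300; S(2,+1) = 116.9194; S(2,+2) = 145.6905
  k=3: S(3,-3) = 48.4962; S(3,-2) = 60.4299; S(3,-1) = 75.3003; S(3,+0) = 93.8300; S(3,+1) = 116.9194; S(3,+2) = 145.6905; S(3,+3) = 181.5416
Terminal payoffs V(N, j) = max(K - S_T, 0):
  V(3,-3) = 35.563839; V(3,-2) = 23.630063; V(3,-1) = 8.759661; V(3,+0) = 0.000000; V(3,+1) = 0.000000; V(3,+2) = 0.000000; V(3,+3) = 0.000000
Backward induction: V(k, j) = exp(-r*dt) * [p_u * V(k+1, j+1) + p_m * V(k+1, j) + p_d * V(k+1, j-1)]
  V(2,-2) = exp(-r*dt) * [p_u*8.759661 + p_m*23.630063 + p_d*35.563839] = 23.345557
  V(2,-1) = exp(-r*dt) * [p_u*0.000000 + p_m*8.759661 + p_d*23.630063] = 10.001186
  V(2,+0) = exp(-r*dt) * [p_u*0.000000 + p_m*0.000000 + p_d*8.759661] = 1.551277
  V(2,+1) = exp(-r*dt) * [p_u*0.000000 + p_m*0.000000 + p_d*0.000000] = 0.000000
  V(2,+2) = exp(-r*dt) * [p_u*0.000000 + p_m*0.000000 + p_d*0.000000] = 0.000000
  V(1,-1) = exp(-r*dt) * [p_u*1.551277 + p_m*10.001186 + p_d*23.345557] = 11.015488
  V(1,+0) = exp(-r*dt) * [p_u*0.000000 + p_m*1.551277 + p_d*10.001186] = 2.801198
  V(1,+1) = exp(-r*dt) * [p_u*0.000000 + p_m*0.000000 + p_d*1.551277] = 0.274721
  V(0,+0) = exp(-r*dt) * [p_u*0.274721 + p_m*2.801198 + p_d*11.015488] = 3.853336

Answer: Price = V(0,0) = 3.8533


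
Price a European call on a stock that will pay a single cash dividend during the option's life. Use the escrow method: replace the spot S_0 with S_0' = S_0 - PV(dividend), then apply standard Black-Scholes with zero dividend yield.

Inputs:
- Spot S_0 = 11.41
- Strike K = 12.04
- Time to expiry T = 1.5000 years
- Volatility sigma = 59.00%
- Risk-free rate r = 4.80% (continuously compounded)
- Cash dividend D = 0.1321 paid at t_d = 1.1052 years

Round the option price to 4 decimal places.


Answer: Price = 3.2130

Derivation:
PV(D) = D * exp(-r * t_d) = 0.1321 * 0.94833297 = 0.12527479
S_0' = S_0 - PV(D) = 11.4100 - 0.12527479 = 11.28472521
d1 = (ln(S_0'/K) + (r + sigma^2/2)*T) / (sigma*sqrt(T)) = 0.37128538
d2 = d1 - sigma*sqrt(T) = -0.35131409
exp(-rT) = 0.93053090
N(d1) = 0.64478751; N(d2) = 0.36267636
C = S_0' * N(d1) - K * exp(-rT) * N(d2) = 11.28472521 * 0.64478751 - 12.0400 * 0.93053090 * 0.36267636 = 3.2130


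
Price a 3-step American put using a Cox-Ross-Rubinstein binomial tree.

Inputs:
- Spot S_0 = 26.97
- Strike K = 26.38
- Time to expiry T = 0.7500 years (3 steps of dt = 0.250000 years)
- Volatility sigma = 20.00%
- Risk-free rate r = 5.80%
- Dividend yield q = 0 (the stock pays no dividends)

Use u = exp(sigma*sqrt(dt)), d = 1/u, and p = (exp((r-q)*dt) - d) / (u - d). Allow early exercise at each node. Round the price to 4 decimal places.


Answer: Price = V(0,0) = 1.2773

Derivation:
dt = T/N = 0.250000
u = exp(sigma*sqrt(dt)) = 1.105171; d = 1/u = 0.904837
p = (exp((r-q)*dt) - d) / (u - d) = 0.547927
Discount per step: exp(-r*dt) = 0.985605
Stock lattice S(k, i) with i counting down-moves:
  k=0: S(0,0) = 26.9700
  k=1: S(1,0) = 29.8065; S(1,1) = 24.4035
  k=2: S(2,0) = 32.9412; S(2,1) = 26.9700; S(2,2) = 22.0812
  k=3: S(3,0) = 36.4057; S(3,1) = 29.8065; S(3,2) = 24.4035; S(3,3) = 19.9799
Terminal payoffs V(N, i) = max(K - S_T, 0):
  V(3,0) = 0.000000; V(3,1) = 0.000000; V(3,2) = 1.976535; V(3,3) = 6.400133
Backward induction: V(k, i) = exp(-r*dt) * [p * V(k+1, i) + (1-p) * V(k+1, i+1)]; then take max(V_cont, immediate exercise) for American.
  V(2,0) = exp(-r*dt) * [p*0.000000 + (1-p)*0.000000] = 0.000000; exercise = 0.000000; V(2,0) = max -> 0.000000
  V(2,1) = exp(-r*dt) * [p*0.000000 + (1-p)*1.976535] = 0.880674; exercise = 0.000000; V(2,1) = max -> 0.880674
  V(2,2) = exp(-r*dt) * [p*1.976535 + (1-p)*6.400133] = 3.919081; exercise = 4.298832; V(2,2) = max -> 4.298832
  V(1,0) = exp(-r*dt) * [p*0.000000 + (1-p)*0.880674] = 0.392398; exercise = 0.000000; V(1,0) = max -> 0.392398
  V(1,1) = exp(-r*dt) * [p*0.880674 + (1-p)*4.298832] = 2.391007; exercise = 1.976535; V(1,1) = max -> 2.391007
  V(0,0) = exp(-r*dt) * [p*0.392398 + (1-p)*2.391007] = 1.277259; exercise = 0.000000; V(0,0) = max -> 1.277259


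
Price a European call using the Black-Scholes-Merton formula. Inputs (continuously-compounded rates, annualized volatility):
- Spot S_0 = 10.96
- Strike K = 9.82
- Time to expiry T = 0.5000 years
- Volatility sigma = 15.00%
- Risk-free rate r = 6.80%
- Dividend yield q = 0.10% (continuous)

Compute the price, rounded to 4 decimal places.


d1 = (ln(S/K) + (r - q + 0.5*sigma^2) * T) / (sigma * sqrt(T)) = 1.40437214
d2 = d1 - sigma * sqrt(T) = 1.29830612
exp(-rT) = 0.96657150; exp(-qT) = 0.99950012
C = S_0 * exp(-qT) * N(d1) - K * exp(-rT) * N(d2)
N(d1) = 0.91989597; N(d2) = 0.90290892
C = 10.9600 * 0.99950012 * 0.91989597 - 9.8200 * 0.96657150 * 0.90290892 = 1.5069

Answer: Price = 1.5069


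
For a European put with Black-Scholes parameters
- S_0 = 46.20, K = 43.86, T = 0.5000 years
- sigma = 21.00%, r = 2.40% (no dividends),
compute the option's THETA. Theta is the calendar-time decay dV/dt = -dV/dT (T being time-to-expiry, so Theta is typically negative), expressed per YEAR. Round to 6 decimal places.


Answer: Theta = -2.033966

Derivation:
d1 = 0.5050901120; d2 = 0.3565976880
phi(d1) = 0.3511658908; exp(-qT) = 1.0000000000; exp(-rT) = 0.9880717129
Theta = -S*exp(-qT)*phi(d1)*sigma/(2*sqrt(T)) + r*K*exp(-rT)*N(-d2) - q*S*exp(-qT)*N(-d1)
N(-d1) = 0.3067477730; N(-d2) = 0.3606965043; sqrt(T) = 0.7071067812
Term 1 = -46.2000 * 1.0000000000 * 0.3511658908 * 0.2100 / (2 * 0.7071067812) = -2.4091209158
Term 2 = 0.0240 * 43.8600 * 0.9880717129 * 0.3606965043 = 0.3751545937
Term 3 = 0 (no dividend yield, q = 0)
Theta = -2.4091209158 + (0.3751545937) + (0.0000000000) = -2.033966


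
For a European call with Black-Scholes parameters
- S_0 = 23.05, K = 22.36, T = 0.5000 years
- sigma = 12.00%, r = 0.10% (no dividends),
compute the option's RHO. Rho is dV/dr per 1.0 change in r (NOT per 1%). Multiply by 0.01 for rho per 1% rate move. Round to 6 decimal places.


d1 = 0.4064935461; d2 = 0.3216407324
phi(d1) = 0.3673070858; exp(-qT) = 1.0000000000; exp(-rT) = 0.9995001250
N(d2) = 0.6261375589
Rho = K*T*exp(-rT)*N(d2) = 22.3600 * 0.5000 * 0.9995001250 * 0.6261375589 = 6.996719

Answer: Rho = 6.996719


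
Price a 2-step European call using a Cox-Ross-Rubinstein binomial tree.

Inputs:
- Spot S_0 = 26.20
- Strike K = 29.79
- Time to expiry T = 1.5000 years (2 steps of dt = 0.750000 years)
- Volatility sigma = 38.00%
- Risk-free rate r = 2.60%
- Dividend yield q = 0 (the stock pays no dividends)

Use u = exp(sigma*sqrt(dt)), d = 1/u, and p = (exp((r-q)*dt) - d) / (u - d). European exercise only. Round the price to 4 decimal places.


dt = T/N = 0.750000
u = exp(sigma*sqrt(dt)) = 1.389702; d = 1/u = 0.719579
p = (exp((r-q)*dt) - d) / (u - d) = 0.447847
Discount per step: exp(-r*dt) = 0.980689
Stock lattice S(k, i) with i counting down-moves:
  k=0: S(0,0) = 26.2000
  k=1: S(1,0) = 36.4102; S(1,1) = 18.8530
  k=2: S(2,0) = 50.5993; S(2,1) = 26.2000; S(2,2) = 13.5662
Terminal payoffs V(N, i) = max(S_T - K, 0):
  V(2,0) = 20.809349; V(2,1) = 0.000000; V(2,2) = 0.000000
Backward induction: V(k, i) = exp(-r*dt) * [p * V(k+1, i) + (1-p) * V(k+1, i+1)].
  V(1,0) = exp(-r*dt) * [p*20.809349 + (1-p)*0.000000] = 9.139433
  V(1,1) = exp(-r*dt) * [p*0.000000 + (1-p)*0.000000] = 0.000000
  V(0,0) = exp(-r*dt) * [p*9.139433 + (1-p)*0.000000] = 4.014024

Answer: Price = V(0,0) = 4.0140


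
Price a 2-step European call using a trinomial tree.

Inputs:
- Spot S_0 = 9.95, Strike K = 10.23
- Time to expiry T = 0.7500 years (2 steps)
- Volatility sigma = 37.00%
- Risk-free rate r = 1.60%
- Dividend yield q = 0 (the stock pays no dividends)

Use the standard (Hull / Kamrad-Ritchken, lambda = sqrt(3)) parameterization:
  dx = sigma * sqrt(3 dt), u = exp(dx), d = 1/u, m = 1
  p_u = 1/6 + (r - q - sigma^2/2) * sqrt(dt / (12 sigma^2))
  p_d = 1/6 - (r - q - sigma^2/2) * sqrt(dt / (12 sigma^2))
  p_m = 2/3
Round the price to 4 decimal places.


Answer: Price = V(0,0) = 1.0693

Derivation:
dt = T/N = 0.375000; dx = sigma*sqrt(3*dt) = 0.392444
u = exp(dx) = 1.480595; d = 1/u = 0.675404
p_u = 0.141607, p_m = 0.666667, p_d = 0.191726
Discount per step: exp(-r*dt) = 0.994018
Stock lattice S(k, j) with j the centered position index:
  k=0: S(0,+0) = 9.9500
  k=1: S(1,-1) = 6.7203; S(1,+0) = 9.9500; S(1,+1) = 14.7319
  k=2: S(2,-2) = 4.5389; S(2,-1) = 6.7203; S(2,+0) = 9.9500; S(2,+1) = 14.7319; S(2,+2) = 21.8120
Terminal payoffs V(N, j) = max(S_T - K, 0):
  V(2,-2) = 0.000000; V(2,-1) = 0.000000; V(2,+0) = 0.000000; V(2,+1) = 4.501924; V(2,+2) = 11.582017
Backward induction: V(k, j) = exp(-r*dt) * [p_u * V(k+1, j+1) + p_m * V(k+1, j) + p_d * V(k+1, j-1)]
  V(1,-1) = exp(-r*dt) * [p_u*0.000000 + p_m*0.000000 + p_d*0.000000] = 0.000000
  V(1,+0) = exp(-r*dt) * [p_u*4.501924 + p_m*0.000000 + p_d*0.000000] = 0.633692
  V(1,+1) = exp(-r*dt) * [p_u*11.582017 + p_m*4.501924 + p_d*0.000000] = 4.613617
  V(0,+0) = exp(-r*dt) * [p_u*4.613617 + p_m*0.633692 + p_d*0.000000] = 1.069348


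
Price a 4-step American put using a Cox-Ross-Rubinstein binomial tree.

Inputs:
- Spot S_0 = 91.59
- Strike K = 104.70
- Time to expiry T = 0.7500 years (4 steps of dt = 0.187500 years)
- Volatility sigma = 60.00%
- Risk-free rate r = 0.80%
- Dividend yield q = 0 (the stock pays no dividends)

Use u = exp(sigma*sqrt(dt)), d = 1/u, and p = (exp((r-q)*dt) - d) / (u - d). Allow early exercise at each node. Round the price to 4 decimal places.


dt = T/N = 0.187500
u = exp(sigma*sqrt(dt)) = 1.296681; d = 1/u = 0.771200
p = (exp((r-q)*dt) - d) / (u - d) = 0.438268
Discount per step: exp(-r*dt) = 0.998501
Stock lattice S(k, i) with i counting down-moves:
  k=0: S(0,0) = 91.5900
  k=1: S(1,0) = 118.7630; S(1,1) = 70.6342
  k=2: S(2,0) = 153.9976; S(2,1) = 91.5900; S(2,2) = 54.4731
  k=3: S(3,0) = 199.6858; S(3,1) = 118.7630; S(3,2) = 70.6342; S(3,3) = 42.0096
  k=4: S(4,0) = 258.9287; S(4,1) = 153.9976; S(4,2) = 91.5900; S(4,3) = 54.4731; S(4,4) = 32.3978
Terminal payoffs V(N, i) = max(K - S_T, 0):
  V(4,0) = 0.000000; V(4,1) = 0.000000; V(4,2) = 13.110000; V(4,3) = 50.226908; V(4,4) = 72.302165
Backward induction: V(k, i) = exp(-r*dt) * [p * V(k+1, i) + (1-p) * V(k+1, i+1)]; then take max(V_cont, immediate exercise) for American.
  V(3,0) = exp(-r*dt) * [p*0.000000 + (1-p)*0.000000] = 0.000000; exercise = 0.000000; V(3,0) = max -> 0.000000
  V(3,1) = exp(-r*dt) * [p*0.000000 + (1-p)*13.110000] = 7.353273; exercise = 0.000000; V(3,1) = max -> 7.353273
  V(3,2) = exp(-r*dt) * [p*13.110000 + (1-p)*50.226908] = 33.908866; exercise = 34.065798; V(3,2) = max -> 34.065798
  V(3,3) = exp(-r*dt) * [p*50.226908 + (1-p)*72.302165] = 62.533423; exercise = 62.690355; V(3,3) = max -> 62.690355
  V(2,0) = exp(-r*dt) * [p*0.000000 + (1-p)*7.353273] = 4.124380; exercise = 0.000000; V(2,0) = max -> 4.124380
  V(2,1) = exp(-r*dt) * [p*7.353273 + (1-p)*34.065798] = 22.325049; exercise = 13.110000; V(2,1) = max -> 22.325049
  V(2,2) = exp(-r*dt) * [p*34.065798 + (1-p)*62.690355] = 50.069976; exercise = 50.226908; V(2,2) = max -> 50.226908
  V(1,0) = exp(-r*dt) * [p*4.124380 + (1-p)*22.325049] = 14.326778; exercise = 0.000000; V(1,0) = max -> 14.326778
  V(1,1) = exp(-r*dt) * [p*22.325049 + (1-p)*50.226908] = 37.941470; exercise = 34.065798; V(1,1) = max -> 37.941470
  V(0,0) = exp(-r*dt) * [p*14.326778 + (1-p)*37.941470] = 27.550557; exercise = 13.110000; V(0,0) = max -> 27.550557

Answer: Price = V(0,0) = 27.5506


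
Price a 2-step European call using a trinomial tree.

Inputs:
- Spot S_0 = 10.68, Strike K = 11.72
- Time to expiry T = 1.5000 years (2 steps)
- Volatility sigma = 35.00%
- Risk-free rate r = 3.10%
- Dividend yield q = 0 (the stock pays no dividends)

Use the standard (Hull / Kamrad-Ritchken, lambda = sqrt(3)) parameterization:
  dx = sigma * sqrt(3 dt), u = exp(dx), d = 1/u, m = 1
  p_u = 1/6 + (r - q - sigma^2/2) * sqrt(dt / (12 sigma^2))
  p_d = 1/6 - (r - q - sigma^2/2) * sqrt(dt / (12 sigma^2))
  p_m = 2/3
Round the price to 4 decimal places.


Answer: Price = V(0,0) = 1.5470

Derivation:
dt = T/N = 0.750000; dx = sigma*sqrt(3*dt) = 0.525000
u = exp(dx) = 1.690459; d = 1/u = 0.591555
p_u = 0.145060, p_m = 0.666667, p_d = 0.188274
Discount per step: exp(-r*dt) = 0.977018
Stock lattice S(k, j) with j the centered position index:
  k=0: S(0,+0) = 10.6800
  k=1: S(1,-1) = 6.3178; S(1,+0) = 10.6800; S(1,+1) = 18.0541
  k=2: S(2,-2) = 3.7373; S(2,-1) = 6.3178; S(2,+0) = 10.6800; S(2,+1) = 18.0541; S(2,+2) = 30.5197
Terminal payoffs V(N, j) = max(S_T - K, 0):
  V(2,-2) = 0.000000; V(2,-1) = 0.000000; V(2,+0) = 0.000000; V(2,+1) = 6.334101; V(2,+2) = 18.799714
Backward induction: V(k, j) = exp(-r*dt) * [p_u * V(k+1, j+1) + p_m * V(k+1, j) + p_d * V(k+1, j-1)]
  V(1,-1) = exp(-r*dt) * [p_u*0.000000 + p_m*0.000000 + p_d*0.000000] = 0.000000
  V(1,+0) = exp(-r*dt) * [p_u*6.334101 + p_m*0.000000 + p_d*0.000000] = 0.897705
  V(1,+1) = exp(-r*dt) * [p_u*18.799714 + p_m*6.334101 + p_d*0.000000] = 6.790092
  V(0,+0) = exp(-r*dt) * [p_u*6.790092 + p_m*0.897705 + p_d*0.000000] = 1.547048
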